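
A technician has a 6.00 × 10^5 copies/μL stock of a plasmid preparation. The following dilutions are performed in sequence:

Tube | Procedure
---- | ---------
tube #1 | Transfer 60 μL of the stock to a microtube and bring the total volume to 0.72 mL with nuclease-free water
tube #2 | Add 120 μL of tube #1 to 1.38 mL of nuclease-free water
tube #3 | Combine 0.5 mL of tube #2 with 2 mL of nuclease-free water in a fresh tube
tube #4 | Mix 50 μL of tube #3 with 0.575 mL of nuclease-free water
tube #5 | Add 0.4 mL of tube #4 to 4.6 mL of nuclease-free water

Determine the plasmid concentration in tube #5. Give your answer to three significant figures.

5.12 copies/μL

Step 1: 60 μL brought to 0.72 mL → factor 720/60 = 12
Step 2: 120 μL + 1.38 mL = 1500 μL total → factor 1500/120 = 12.5
Step 3: 0.5 mL + 2 mL = 2.5 mL total → factor 2.5/0.5 = 5
Step 4: 50 μL + 0.575 mL = 625 μL total → factor 625/50 = 12.5
Step 5: 0.4 mL + 4.6 mL = 5 mL total → factor 5/0.4 = 12.5
Overall dilution factor = 12 × 12.5 × 5 × 12.5 × 12.5 = 1.1719 × 10^5
Final = 6.00 × 10^5 copies/μL / 1.1719 × 10^5 = 5.12 copies/μL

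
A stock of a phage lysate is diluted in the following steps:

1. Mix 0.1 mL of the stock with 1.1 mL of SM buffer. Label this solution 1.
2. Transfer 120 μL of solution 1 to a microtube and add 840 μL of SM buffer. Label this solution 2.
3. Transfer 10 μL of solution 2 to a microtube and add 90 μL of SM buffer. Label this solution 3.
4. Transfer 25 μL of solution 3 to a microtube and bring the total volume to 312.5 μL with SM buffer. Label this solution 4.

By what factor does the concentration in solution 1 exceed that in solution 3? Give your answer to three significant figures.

Step 1: 0.1 mL + 1.1 mL = 1.2 mL total → factor 1.2/0.1 = 12
Step 2: 120 μL + 840 μL = 960 μL total → factor 960/120 = 8
Step 3: 10 μL + 90 μL = 100 μL total → factor 100/10 = 10
Dilution factor to solution 1 = 12; to solution 3 = 960
[solution 1]/[solution 3] = (factor to solution 3)/(factor to solution 1) = 960/12 = 80.0

80.0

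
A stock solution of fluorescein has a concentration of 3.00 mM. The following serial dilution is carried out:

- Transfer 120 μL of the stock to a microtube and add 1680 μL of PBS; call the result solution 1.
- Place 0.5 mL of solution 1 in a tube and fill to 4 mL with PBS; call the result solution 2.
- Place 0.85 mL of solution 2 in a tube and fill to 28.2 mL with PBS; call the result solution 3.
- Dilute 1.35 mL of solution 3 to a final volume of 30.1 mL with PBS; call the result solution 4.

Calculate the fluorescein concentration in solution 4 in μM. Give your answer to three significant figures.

Step 1: 120 μL + 1680 μL = 1800 μL total → factor 1800/120 = 15
Step 2: 0.5 mL brought to 4 mL → factor 4/0.5 = 8
Step 3: 0.85 mL brought to 28.2 mL → factor 28.2/0.85 = 33.176
Step 4: 1.35 mL brought to 30.1 mL → factor 30.1/1.35 = 22.296
Dilution factor through solution 4 = 15 × 8 × 33.176 × 22.296 = 88765
[solution 4] = 3.00 mM / 88765 = 3.380 × 10^-5 mM = 0.0338 μM

0.0338 μM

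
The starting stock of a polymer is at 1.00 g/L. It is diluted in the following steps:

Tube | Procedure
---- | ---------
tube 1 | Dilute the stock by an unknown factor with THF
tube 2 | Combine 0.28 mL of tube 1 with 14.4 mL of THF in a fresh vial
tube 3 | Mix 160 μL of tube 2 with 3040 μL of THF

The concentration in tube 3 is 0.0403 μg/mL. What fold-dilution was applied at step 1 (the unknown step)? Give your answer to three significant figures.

Step 1: unknown factor x
Step 2: 0.28 mL + 14.4 mL = 14.68 mL total → factor 14.68/0.28 = 52.429
Step 3: 160 μL + 3040 μL = 3200 μL total → factor 3200/160 = 20
Product of known-step factors = 1048.6
Overall factor = 1.00 g/L / (0.0403 μg/mL) = 24814
x = 24814 / 1048.6 = 23.7

23.7-fold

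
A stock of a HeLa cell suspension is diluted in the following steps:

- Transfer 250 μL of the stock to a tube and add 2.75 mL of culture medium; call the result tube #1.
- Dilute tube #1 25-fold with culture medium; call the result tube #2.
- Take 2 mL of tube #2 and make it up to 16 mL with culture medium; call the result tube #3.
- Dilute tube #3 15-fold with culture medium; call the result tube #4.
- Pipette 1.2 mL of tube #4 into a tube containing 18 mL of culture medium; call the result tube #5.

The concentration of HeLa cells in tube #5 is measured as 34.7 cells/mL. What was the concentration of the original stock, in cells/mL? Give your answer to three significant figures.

Step 1: 250 μL + 2.75 mL = 3000 μL total → factor 3000/250 = 12
Step 2: 25-fold → factor 25
Step 3: 2 mL brought to 16 mL → factor 16/2 = 8
Step 4: 15-fold → factor 15
Step 5: 1.2 mL + 18 mL = 19.2 mL total → factor 19.2/1.2 = 16
Overall dilution factor = 12 × 25 × 8 × 15 × 16 = 5.76 × 10^5
Stock = 34.7 cells/mL × 5.76 × 10^5 = 2.00 × 10^7 cells/mL

2.00 × 10^7 cells/mL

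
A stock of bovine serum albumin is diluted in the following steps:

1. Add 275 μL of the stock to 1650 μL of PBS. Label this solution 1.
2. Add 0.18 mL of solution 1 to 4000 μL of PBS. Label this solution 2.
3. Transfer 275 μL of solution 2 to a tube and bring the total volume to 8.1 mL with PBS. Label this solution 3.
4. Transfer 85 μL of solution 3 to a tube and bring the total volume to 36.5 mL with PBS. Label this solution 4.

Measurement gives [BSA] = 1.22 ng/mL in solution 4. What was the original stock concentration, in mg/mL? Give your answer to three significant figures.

Step 1: 275 μL + 1650 μL = 1925 μL total → factor 1925/275 = 7
Step 2: 0.18 mL + 4000 μL = 4.18 mL total → factor 4.18/0.18 = 23.222
Step 3: 275 μL brought to 8.1 mL → factor 8100/275 = 29.455
Step 4: 85 μL brought to 36.5 mL → factor 36500/85 = 429.41
Overall dilution factor = 7 × 23.222 × 29.455 × 429.41 = 2.056 × 10^6
Stock = 1.22 ng/mL × 2.056 × 10^6 = 2.508 × 10^6 ng/mL = 2.51 mg/mL

2.51 mg/mL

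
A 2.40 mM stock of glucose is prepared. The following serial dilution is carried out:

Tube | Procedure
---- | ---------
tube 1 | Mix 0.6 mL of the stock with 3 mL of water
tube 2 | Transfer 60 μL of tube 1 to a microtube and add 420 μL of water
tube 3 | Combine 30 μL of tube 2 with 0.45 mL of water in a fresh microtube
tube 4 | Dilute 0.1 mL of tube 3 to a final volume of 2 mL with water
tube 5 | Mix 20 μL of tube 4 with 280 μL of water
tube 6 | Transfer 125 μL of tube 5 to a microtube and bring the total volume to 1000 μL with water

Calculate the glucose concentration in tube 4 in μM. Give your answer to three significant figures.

Step 1: 0.6 mL + 3 mL = 3.6 mL total → factor 3.6/0.6 = 6
Step 2: 60 μL + 420 μL = 480 μL total → factor 480/60 = 8
Step 3: 30 μL + 0.45 mL = 480 μL total → factor 480/30 = 16
Step 4: 0.1 mL brought to 2 mL → factor 2/0.1 = 20
Dilution factor through tube 4 = 6 × 8 × 16 × 20 = 15360
[tube 4] = 2.40 mM / 15360 = 0.0001563 mM = 0.156 μM

0.156 μM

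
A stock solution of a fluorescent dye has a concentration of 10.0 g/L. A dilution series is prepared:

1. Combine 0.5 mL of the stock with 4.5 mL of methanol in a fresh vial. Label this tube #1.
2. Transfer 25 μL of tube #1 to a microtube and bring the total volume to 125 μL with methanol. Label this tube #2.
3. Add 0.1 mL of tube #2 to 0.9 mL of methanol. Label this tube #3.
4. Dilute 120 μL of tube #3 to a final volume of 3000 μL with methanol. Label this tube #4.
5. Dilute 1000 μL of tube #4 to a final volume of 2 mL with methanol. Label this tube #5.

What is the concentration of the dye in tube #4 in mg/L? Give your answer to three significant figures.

Step 1: 0.5 mL + 4.5 mL = 5 mL total → factor 5/0.5 = 10
Step 2: 25 μL brought to 125 μL → factor 125/25 = 5
Step 3: 0.1 mL + 0.9 mL = 1 mL total → factor 1/0.1 = 10
Step 4: 120 μL brought to 3000 μL → factor 3000/120 = 25
Dilution factor through tube #4 = 10 × 5 × 10 × 25 = 12500
[tube #4] = 10.0 g/L / 12500 = 0.0008000 g/L = 0.800 mg/L

0.800 mg/L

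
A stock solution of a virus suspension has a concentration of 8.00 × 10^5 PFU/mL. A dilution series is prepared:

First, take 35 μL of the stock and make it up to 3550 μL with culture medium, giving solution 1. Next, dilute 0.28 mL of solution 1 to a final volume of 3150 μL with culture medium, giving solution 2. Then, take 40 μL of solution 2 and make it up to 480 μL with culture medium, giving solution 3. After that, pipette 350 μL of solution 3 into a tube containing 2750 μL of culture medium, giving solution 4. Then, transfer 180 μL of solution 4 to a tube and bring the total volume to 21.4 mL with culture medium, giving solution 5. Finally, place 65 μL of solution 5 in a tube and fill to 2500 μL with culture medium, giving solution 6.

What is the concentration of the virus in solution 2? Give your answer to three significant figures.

701 PFU/mL

Step 1: 35 μL brought to 3550 μL → factor 3550/35 = 101.43
Step 2: 0.28 mL brought to 3150 μL → factor 3.15/0.28 = 11.25
Dilution factor through solution 2 = 101.43 × 11.25 = 1141.1
[solution 2] = 8.00 × 10^5 PFU/mL / 1141.1 = 701 PFU/mL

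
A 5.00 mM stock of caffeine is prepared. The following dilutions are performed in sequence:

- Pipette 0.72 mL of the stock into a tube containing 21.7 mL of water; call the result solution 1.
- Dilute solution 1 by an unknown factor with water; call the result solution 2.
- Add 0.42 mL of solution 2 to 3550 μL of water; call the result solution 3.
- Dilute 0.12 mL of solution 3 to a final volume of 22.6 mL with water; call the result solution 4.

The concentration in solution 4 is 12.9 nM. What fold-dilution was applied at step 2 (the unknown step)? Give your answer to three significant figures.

6.99-fold

Step 1: 0.72 mL + 21.7 mL = 22.42 mL total → factor 22.42/0.72 = 31.139
Step 2: unknown factor x
Step 3: 0.42 mL + 3550 μL = 3.97 mL total → factor 3.97/0.42 = 9.4524
Step 4: 0.12 mL brought to 22.6 mL → factor 22.6/0.12 = 188.33
Product of known-step factors = 55433
Overall factor = 5.00 mM / (12.9 nM) = 3.876 × 10^5
x = 3.876 × 10^5 / 55433 = 6.99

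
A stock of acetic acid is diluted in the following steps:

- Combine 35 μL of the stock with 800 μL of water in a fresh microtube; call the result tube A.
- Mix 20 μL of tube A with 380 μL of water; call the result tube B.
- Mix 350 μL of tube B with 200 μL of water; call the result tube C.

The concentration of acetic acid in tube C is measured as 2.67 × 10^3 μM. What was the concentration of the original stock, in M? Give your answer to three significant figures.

2.00 M

Step 1: 35 μL + 800 μL = 835 μL total → factor 835/35 = 23.857
Step 2: 20 μL + 380 μL = 400 μL total → factor 400/20 = 20
Step 3: 350 μL + 200 μL = 550 μL total → factor 550/350 = 1.5714
Overall dilution factor = 23.857 × 20 × 1.5714 = 749.8
Stock = 2.67 × 10^3 μM × 749.8 = 2.002 × 10^6 μM = 2.00 M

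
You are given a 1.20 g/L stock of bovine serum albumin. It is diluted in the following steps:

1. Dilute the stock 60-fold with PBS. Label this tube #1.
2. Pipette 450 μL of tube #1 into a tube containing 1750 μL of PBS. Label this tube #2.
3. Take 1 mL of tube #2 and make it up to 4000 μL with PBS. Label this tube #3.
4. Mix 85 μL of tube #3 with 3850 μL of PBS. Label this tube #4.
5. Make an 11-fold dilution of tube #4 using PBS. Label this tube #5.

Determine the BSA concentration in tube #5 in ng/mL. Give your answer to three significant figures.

Step 1: 60-fold → factor 60
Step 2: 450 μL + 1750 μL = 2200 μL total → factor 2200/450 = 4.8889
Step 3: 1 mL brought to 4000 μL → factor 4/1 = 4
Step 4: 85 μL + 3850 μL = 3935 μL total → factor 3935/85 = 46.294
Step 5: 11-fold → factor 11
Overall dilution factor = 60 × 4.8889 × 4 × 46.294 × 11 = 5.975 × 10^5
Final = 1.20 g/L / 5.975 × 10^5 = 2.008 × 10^-6 g/L = 2.01 ng/mL

2.01 ng/mL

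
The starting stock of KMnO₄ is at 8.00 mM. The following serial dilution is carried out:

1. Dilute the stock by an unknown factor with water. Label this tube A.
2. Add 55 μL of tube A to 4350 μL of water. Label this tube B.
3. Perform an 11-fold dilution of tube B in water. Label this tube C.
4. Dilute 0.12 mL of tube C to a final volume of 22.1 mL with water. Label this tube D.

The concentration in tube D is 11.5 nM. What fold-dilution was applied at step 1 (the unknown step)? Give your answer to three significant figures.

Step 1: unknown factor x
Step 2: 55 μL + 4350 μL = 4405 μL total → factor 4405/55 = 80.091
Step 3: 11-fold → factor 11
Step 4: 0.12 mL brought to 22.1 mL → factor 22.1/0.12 = 184.17
Product of known-step factors = 1.6225 × 10^5
Overall factor = 8.00 mM / (11.5 nM) = 6.9565 × 10^5
x = 6.9565 × 10^5 / 1.6225 × 10^5 = 4.29

4.29-fold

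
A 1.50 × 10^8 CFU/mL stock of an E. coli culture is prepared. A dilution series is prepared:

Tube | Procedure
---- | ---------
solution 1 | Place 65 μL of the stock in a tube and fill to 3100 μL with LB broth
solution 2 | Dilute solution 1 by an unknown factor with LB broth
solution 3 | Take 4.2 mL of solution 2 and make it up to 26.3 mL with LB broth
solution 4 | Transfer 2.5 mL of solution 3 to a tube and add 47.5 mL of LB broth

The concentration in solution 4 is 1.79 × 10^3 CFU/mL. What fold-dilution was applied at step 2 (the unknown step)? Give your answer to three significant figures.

Step 1: 65 μL brought to 3100 μL → factor 3100/65 = 47.692
Step 2: unknown factor x
Step 3: 4.2 mL brought to 26.3 mL → factor 26.3/4.2 = 6.2619
Step 4: 2.5 mL + 47.5 mL = 50 mL total → factor 50/2.5 = 20
Product of known-step factors = 5972.9
Overall factor = 1.50 × 10^8 CFU/mL / (1.79 × 10^3 CFU/mL) = 83799
x = 83799 / 5972.9 = 14.0

14.0-fold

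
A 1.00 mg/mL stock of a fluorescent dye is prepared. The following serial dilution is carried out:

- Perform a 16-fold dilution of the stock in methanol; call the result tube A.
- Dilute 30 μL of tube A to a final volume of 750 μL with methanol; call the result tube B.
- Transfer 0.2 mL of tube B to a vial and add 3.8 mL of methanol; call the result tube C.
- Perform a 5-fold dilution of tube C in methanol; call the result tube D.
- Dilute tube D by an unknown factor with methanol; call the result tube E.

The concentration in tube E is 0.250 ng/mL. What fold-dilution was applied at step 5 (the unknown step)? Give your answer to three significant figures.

Step 1: 16-fold → factor 16
Step 2: 30 μL brought to 750 μL → factor 750/30 = 25
Step 3: 0.2 mL + 3.8 mL = 4 mL total → factor 4/0.2 = 20
Step 4: 5-fold → factor 5
Step 5: unknown factor x
Product of known-step factors = 40000
Overall factor = 1.00 mg/mL / (0.250 ng/mL) = 4 × 10^6
x = 4 × 10^6 / 40000 = 100

100-fold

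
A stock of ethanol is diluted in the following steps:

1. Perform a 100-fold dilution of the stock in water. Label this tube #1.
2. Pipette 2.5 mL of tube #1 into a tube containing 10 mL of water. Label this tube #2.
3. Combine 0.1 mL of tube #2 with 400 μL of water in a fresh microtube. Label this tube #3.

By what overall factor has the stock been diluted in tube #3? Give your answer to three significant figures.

2.50 × 10^3

Step 1: 100-fold → factor 100
Step 2: 2.5 mL + 10 mL = 12.5 mL total → factor 12.5/2.5 = 5
Step 3: 0.1 mL + 400 μL = 0.5 mL total → factor 0.5/0.1 = 5
Overall dilution factor = 100 × 5 × 5 = 2500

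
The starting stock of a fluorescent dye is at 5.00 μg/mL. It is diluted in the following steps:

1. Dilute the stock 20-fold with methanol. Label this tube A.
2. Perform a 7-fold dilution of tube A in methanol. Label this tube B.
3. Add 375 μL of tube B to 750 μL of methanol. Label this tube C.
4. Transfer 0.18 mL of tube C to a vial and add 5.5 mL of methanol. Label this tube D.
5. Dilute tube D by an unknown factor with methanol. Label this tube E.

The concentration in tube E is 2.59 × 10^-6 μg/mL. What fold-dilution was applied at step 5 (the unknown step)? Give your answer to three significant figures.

146-fold

Step 1: 20-fold → factor 20
Step 2: 7-fold → factor 7
Step 3: 375 μL + 750 μL = 1125 μL total → factor 1125/375 = 3
Step 4: 0.18 mL + 5.5 mL = 5.68 mL total → factor 5.68/0.18 = 31.556
Step 5: unknown factor x
Product of known-step factors = 13253
Overall factor = 5.00 μg/mL / (2.59 × 10^-6 μg/mL) = 1.9305 × 10^6
x = 1.9305 × 10^6 / 13253 = 146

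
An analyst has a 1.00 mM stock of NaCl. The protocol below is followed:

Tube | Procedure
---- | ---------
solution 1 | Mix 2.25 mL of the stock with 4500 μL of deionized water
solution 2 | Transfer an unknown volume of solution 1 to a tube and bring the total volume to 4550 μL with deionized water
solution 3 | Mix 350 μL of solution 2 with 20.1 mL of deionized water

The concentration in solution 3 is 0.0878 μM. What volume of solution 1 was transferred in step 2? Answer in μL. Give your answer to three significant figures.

Step 1: 2.25 mL + 4500 μL = 6.75 mL total → factor 6.75/2.25 = 3
Step 2: v brought to 4550 μL → factor = 4550 μL/v
Step 3: 350 μL + 20.1 mL = 20450 μL total → factor 20450/350 = 58.429
Product of known-step factors = 175.29
Overall factor = 1.00 mM / (0.0878 μM) = 11390
Step-2 factor = 11390 / 175.29 = 64.977
v = 4550 μL / 64.977 = 70.0 μL

70.0 μL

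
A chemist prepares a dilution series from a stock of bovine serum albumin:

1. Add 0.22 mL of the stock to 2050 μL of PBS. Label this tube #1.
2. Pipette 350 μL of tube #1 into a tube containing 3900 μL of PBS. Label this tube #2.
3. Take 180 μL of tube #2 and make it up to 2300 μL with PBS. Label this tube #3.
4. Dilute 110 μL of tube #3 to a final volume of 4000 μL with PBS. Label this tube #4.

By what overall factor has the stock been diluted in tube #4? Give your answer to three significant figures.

Step 1: 0.22 mL + 2050 μL = 2.27 mL total → factor 2.27/0.22 = 10.318
Step 2: 350 μL + 3900 μL = 4250 μL total → factor 4250/350 = 12.143
Step 3: 180 μL brought to 2300 μL → factor 2300/180 = 12.778
Step 4: 110 μL brought to 4000 μL → factor 4000/110 = 36.364
Overall dilution factor = 10.318 × 12.143 × 12.778 × 36.364 = 58217

5.82 × 10^4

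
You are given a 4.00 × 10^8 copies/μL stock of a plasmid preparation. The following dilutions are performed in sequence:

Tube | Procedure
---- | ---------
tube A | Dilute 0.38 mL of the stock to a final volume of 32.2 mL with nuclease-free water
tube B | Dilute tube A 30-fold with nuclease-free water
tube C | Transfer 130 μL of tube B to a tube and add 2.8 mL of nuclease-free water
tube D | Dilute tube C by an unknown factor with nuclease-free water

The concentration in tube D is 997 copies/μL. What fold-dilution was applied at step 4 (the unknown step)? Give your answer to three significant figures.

7.00-fold

Step 1: 0.38 mL brought to 32.2 mL → factor 32.2/0.38 = 84.737
Step 2: 30-fold → factor 30
Step 3: 130 μL + 2.8 mL = 2930 μL total → factor 2930/130 = 22.538
Step 4: unknown factor x
Product of known-step factors = 57295
Overall factor = 4.00 × 10^8 copies/μL / (997 copies/μL) = 4.012 × 10^5
x = 4.012 × 10^5 / 57295 = 7.00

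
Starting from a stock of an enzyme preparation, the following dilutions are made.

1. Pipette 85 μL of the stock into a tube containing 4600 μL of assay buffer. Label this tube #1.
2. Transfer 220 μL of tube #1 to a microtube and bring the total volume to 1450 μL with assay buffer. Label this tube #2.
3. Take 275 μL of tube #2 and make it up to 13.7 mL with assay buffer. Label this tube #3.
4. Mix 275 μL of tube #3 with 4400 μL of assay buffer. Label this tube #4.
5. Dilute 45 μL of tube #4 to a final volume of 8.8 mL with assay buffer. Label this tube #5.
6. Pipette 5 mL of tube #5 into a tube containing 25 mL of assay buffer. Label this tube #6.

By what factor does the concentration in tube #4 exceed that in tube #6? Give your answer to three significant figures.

Step 1: 85 μL + 4600 μL = 4685 μL total → factor 4685/85 = 55.118
Step 2: 220 μL brought to 1450 μL → factor 1450/220 = 6.5909
Step 3: 275 μL brought to 13.7 mL → factor 13700/275 = 49.818
Step 4: 275 μL + 4400 μL = 4675 μL total → factor 4675/275 = 17
Step 5: 45 μL brought to 8.8 mL → factor 8800/45 = 195.56
Step 6: 5 mL + 25 mL = 30 mL total → factor 30/5 = 6
Dilution factor to tube #4 = 3.0766 × 10^5; to tube #6 = 3.6099 × 10^8
[tube #4]/[tube #6] = (factor to tube #6)/(factor to tube #4) = 3.6099 × 10^8/3.0766 × 10^5 = 1.17 × 10^3

1.17 × 10^3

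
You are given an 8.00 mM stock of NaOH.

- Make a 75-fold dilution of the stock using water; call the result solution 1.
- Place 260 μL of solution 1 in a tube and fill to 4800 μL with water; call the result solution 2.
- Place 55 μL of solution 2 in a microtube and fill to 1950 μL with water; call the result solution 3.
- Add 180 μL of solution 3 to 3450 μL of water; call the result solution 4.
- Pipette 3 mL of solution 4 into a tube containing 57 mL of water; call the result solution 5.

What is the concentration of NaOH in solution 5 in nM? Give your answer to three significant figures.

0.404 nM

Step 1: 75-fold → factor 75
Step 2: 260 μL brought to 4800 μL → factor 4800/260 = 18.462
Step 3: 55 μL brought to 1950 μL → factor 1950/55 = 35.455
Step 4: 180 μL + 3450 μL = 3630 μL total → factor 3630/180 = 20.167
Step 5: 3 mL + 57 mL = 60 mL total → factor 60/3 = 20
Overall dilution factor = 75 × 18.462 × 35.455 × 20.167 × 20 = 1.98 × 10^7
Final = 8.00 mM / 1.98 × 10^7 = 4.040 × 10^-7 mM = 0.404 nM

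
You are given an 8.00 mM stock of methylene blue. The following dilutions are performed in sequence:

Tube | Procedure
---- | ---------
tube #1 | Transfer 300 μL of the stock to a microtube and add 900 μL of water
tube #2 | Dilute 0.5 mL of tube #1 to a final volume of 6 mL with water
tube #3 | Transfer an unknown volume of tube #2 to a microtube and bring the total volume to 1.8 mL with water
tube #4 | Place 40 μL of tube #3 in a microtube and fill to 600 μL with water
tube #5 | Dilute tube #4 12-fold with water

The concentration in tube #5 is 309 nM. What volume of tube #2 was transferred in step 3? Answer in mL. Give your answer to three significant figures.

Step 1: 300 μL + 900 μL = 1200 μL total → factor 1200/300 = 4
Step 2: 0.5 mL brought to 6 mL → factor 6/0.5 = 12
Step 3: v brought to 1.8 mL → factor = 1.8 mL/v
Step 4: 40 μL brought to 600 μL → factor 600/40 = 15
Step 5: 12-fold → factor 12
Product of known-step factors = 8640
Overall factor = 8.00 mM / (309 nM) = 25890
Step-3 factor = 25890 / 8640 = 2.9965
v = 1.8 mL / 2.9965 = 0.601 mL

0.601 mL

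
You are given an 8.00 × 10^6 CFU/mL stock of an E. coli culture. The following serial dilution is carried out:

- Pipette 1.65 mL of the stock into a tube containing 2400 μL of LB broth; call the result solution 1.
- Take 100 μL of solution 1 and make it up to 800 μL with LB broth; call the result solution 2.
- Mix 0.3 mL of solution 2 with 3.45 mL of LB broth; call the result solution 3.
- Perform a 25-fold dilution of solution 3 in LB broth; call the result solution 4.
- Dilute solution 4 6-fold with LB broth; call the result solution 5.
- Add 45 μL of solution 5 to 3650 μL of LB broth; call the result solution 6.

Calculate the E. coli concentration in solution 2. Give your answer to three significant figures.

Step 1: 1.65 mL + 2400 μL = 4.05 mL total → factor 4.05/1.65 = 2.4545
Step 2: 100 μL brought to 800 μL → factor 800/100 = 8
Dilution factor through solution 2 = 2.4545 × 8 = 19.636
[solution 2] = 8.00 × 10^6 CFU/mL / 19.636 = 4.07 × 10^5 CFU/mL

4.07 × 10^5 CFU/mL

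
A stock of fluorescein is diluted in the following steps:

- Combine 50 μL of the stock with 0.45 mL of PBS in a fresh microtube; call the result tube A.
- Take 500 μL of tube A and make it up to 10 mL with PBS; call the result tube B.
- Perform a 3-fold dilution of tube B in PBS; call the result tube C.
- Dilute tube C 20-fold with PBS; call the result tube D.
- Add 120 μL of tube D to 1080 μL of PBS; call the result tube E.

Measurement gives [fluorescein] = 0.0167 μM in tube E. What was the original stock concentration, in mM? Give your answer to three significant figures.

Step 1: 50 μL + 0.45 mL = 500 μL total → factor 500/50 = 10
Step 2: 500 μL brought to 10 mL → factor 10000/500 = 20
Step 3: 3-fold → factor 3
Step 4: 20-fold → factor 20
Step 5: 120 μL + 1080 μL = 1200 μL total → factor 1200/120 = 10
Overall dilution factor = 10 × 20 × 3 × 20 × 10 = 1.2 × 10^5
Stock = 0.0167 μM × 1.2 × 10^5 = 2004 μM = 2.00 mM

2.00 mM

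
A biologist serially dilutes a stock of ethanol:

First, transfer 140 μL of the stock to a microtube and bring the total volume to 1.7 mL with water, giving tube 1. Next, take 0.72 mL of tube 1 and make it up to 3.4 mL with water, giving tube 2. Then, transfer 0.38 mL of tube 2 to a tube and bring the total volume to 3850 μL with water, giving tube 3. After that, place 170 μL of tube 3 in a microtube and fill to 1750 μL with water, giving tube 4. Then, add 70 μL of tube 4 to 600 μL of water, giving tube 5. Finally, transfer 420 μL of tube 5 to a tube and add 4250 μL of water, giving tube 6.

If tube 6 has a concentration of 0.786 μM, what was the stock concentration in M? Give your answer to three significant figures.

0.500 M

Step 1: 140 μL brought to 1.7 mL → factor 1700/140 = 12.143
Step 2: 0.72 mL brought to 3.4 mL → factor 3.4/0.72 = 4.7222
Step 3: 0.38 mL brought to 3850 μL → factor 3.85/0.38 = 10.132
Step 4: 170 μL brought to 1750 μL → factor 1750/170 = 10.294
Step 5: 70 μL + 600 μL = 670 μL total → factor 670/70 = 9.5714
Step 6: 420 μL + 4250 μL = 4670 μL total → factor 4670/420 = 11.119
Overall dilution factor = 12.143 × 4.7222 × 10.132 × 10.294 × 9.5714 × 11.119 = 6.3647 × 10^5
Stock = 0.786 μM × 6.3647 × 10^5 = 5.003 × 10^5 μM = 0.500 M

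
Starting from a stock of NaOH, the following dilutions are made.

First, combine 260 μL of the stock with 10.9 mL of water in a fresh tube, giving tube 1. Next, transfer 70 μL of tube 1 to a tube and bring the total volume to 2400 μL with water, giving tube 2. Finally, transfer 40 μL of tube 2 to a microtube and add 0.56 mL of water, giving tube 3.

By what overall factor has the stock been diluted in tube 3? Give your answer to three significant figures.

Step 1: 260 μL + 10.9 mL = 11160 μL total → factor 11160/260 = 42.923
Step 2: 70 μL brought to 2400 μL → factor 2400/70 = 34.286
Step 3: 40 μL + 0.56 mL = 600 μL total → factor 600/40 = 15
Overall dilution factor = 42.923 × 34.286 × 15 = 22075

2.21 × 10^4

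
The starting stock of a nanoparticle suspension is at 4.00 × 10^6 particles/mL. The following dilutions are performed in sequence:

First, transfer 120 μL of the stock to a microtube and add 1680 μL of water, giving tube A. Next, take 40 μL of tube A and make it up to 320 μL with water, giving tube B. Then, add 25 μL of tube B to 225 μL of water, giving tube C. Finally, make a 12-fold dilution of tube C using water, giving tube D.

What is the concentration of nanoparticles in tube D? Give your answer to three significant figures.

Step 1: 120 μL + 1680 μL = 1800 μL total → factor 1800/120 = 15
Step 2: 40 μL brought to 320 μL → factor 320/40 = 8
Step 3: 25 μL + 225 μL = 250 μL total → factor 250/25 = 10
Step 4: 12-fold → factor 12
Overall dilution factor = 15 × 8 × 10 × 12 = 14400
Final = 4.00 × 10^6 particles/mL / 14400 = 278 particles/mL

278 particles/mL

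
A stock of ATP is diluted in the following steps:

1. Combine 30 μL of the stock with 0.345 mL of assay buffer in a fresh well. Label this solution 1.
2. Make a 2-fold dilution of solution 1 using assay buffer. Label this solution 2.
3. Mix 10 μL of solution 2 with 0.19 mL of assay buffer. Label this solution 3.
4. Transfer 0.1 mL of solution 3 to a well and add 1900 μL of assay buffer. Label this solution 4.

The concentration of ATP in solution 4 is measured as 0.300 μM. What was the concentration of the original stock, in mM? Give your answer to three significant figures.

Step 1: 30 μL + 0.345 mL = 375 μL total → factor 375/30 = 12.5
Step 2: 2-fold → factor 2
Step 3: 10 μL + 0.19 mL = 200 μL total → factor 200/10 = 20
Step 4: 0.1 mL + 1900 μL = 2 mL total → factor 2/0.1 = 20
Overall dilution factor = 12.5 × 2 × 20 × 20 = 10000
Stock = 0.300 μM × 10000 = 3000 μM = 3.00 mM

3.00 mM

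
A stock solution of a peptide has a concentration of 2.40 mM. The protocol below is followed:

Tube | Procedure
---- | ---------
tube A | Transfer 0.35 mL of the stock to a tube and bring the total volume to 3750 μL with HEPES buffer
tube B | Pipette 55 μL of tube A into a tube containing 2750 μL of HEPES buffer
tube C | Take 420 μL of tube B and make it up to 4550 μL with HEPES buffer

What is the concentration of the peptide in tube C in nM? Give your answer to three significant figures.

Step 1: 0.35 mL brought to 3750 μL → factor 3.75/0.35 = 10.714
Step 2: 55 μL + 2750 μL = 2805 μL total → factor 2805/55 = 51
Step 3: 420 μL brought to 4550 μL → factor 4550/420 = 10.833
Overall dilution factor = 10.714 × 51 × 10.833 = 5919.6
Final = 2.40 mM / 5919.6 = 0.0004054 mM = 405 nM

405 nM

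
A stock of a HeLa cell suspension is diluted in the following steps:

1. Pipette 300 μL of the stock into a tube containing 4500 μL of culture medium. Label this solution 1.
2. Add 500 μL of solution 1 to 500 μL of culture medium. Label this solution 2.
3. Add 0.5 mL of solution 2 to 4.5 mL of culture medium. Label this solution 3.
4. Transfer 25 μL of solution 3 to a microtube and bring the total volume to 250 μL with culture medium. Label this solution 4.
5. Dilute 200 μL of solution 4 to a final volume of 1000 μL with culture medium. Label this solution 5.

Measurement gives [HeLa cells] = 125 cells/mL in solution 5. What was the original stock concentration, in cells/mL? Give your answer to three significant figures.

2.00 × 10^6 cells/mL

Step 1: 300 μL + 4500 μL = 4800 μL total → factor 4800/300 = 16
Step 2: 500 μL + 500 μL = 1000 μL total → factor 1000/500 = 2
Step 3: 0.5 mL + 4.5 mL = 5 mL total → factor 5/0.5 = 10
Step 4: 25 μL brought to 250 μL → factor 250/25 = 10
Step 5: 200 μL brought to 1000 μL → factor 1000/200 = 5
Overall dilution factor = 16 × 2 × 10 × 10 × 5 = 16000
Stock = 125 cells/mL × 16000 = 2.00 × 10^6 cells/mL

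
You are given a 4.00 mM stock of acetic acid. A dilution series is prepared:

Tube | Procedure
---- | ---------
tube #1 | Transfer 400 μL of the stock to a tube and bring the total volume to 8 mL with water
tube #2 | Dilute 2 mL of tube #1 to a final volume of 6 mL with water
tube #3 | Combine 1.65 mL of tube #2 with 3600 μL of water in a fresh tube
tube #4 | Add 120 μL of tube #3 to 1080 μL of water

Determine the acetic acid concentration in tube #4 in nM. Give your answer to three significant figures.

2.10 × 10^3 nM

Step 1: 400 μL brought to 8 mL → factor 8000/400 = 20
Step 2: 2 mL brought to 6 mL → factor 6/2 = 3
Step 3: 1.65 mL + 3600 μL = 5.25 mL total → factor 5.25/1.65 = 3.1818
Step 4: 120 μL + 1080 μL = 1200 μL total → factor 1200/120 = 10
Overall dilution factor = 20 × 3 × 3.1818 × 10 = 1909.1
Final = 4.00 mM / 1909.1 = 0.002095 mM = 2.10 × 10^3 nM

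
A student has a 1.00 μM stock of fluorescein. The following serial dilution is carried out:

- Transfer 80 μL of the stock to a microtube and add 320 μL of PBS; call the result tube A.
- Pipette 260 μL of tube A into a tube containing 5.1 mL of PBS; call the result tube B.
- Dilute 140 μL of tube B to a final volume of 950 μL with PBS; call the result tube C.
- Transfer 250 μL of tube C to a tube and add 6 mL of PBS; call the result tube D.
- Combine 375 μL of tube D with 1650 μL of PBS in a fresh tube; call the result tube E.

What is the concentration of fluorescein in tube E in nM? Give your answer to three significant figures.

Step 1: 80 μL + 320 μL = 400 μL total → factor 400/80 = 5
Step 2: 260 μL + 5.1 mL = 5360 μL total → factor 5360/260 = 20.615
Step 3: 140 μL brought to 950 μL → factor 950/140 = 6.7857
Step 4: 250 μL + 6 mL = 6250 μL total → factor 6250/250 = 25
Step 5: 375 μL + 1650 μL = 2025 μL total → factor 2025/375 = 5.4
Overall dilution factor = 5 × 20.615 × 6.7857 × 25 × 5.4 = 94426
Final = 1.00 μM / 94426 = 1.059 × 10^-5 μM = 0.0106 nM

0.0106 nM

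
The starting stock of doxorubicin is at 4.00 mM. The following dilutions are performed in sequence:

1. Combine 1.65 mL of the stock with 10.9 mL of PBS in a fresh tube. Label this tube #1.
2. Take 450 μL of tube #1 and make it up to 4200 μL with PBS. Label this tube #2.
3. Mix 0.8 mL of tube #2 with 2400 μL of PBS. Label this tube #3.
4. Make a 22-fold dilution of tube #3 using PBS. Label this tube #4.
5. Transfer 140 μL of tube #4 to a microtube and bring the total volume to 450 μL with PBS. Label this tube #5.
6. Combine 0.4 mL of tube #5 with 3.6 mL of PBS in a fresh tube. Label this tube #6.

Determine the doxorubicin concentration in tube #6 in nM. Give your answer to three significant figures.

19.9 nM

Step 1: 1.65 mL + 10.9 mL = 12.55 mL total → factor 12.55/1.65 = 7.6061
Step 2: 450 μL brought to 4200 μL → factor 4200/450 = 9.3333
Step 3: 0.8 mL + 2400 μL = 3.2 mL total → factor 3.2/0.8 = 4
Step 4: 22-fold → factor 22
Step 5: 140 μL brought to 450 μL → factor 450/140 = 3.2143
Step 6: 0.4 mL + 3.6 mL = 4 mL total → factor 4/0.4 = 10
Overall dilution factor = 7.6061 × 9.3333 × 4 × 22 × 3.2143 × 10 = 2.008 × 10^5
Final = 4.00 mM / 2.008 × 10^5 = 1.992 × 10^-5 mM = 19.9 nM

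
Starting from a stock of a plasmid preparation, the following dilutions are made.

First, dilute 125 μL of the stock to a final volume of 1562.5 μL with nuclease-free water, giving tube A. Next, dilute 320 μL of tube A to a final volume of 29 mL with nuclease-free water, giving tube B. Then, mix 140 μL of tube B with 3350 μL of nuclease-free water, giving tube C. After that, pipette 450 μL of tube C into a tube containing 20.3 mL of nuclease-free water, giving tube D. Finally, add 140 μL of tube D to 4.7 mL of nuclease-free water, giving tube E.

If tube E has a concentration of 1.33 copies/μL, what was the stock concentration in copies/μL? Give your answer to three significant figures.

5.99 × 10^7 copies/μL

Step 1: 125 μL brought to 1562.5 μL → factor 1562.5/125 = 12.5
Step 2: 320 μL brought to 29 mL → factor 29000/320 = 90.625
Step 3: 140 μL + 3350 μL = 3490 μL total → factor 3490/140 = 24.929
Step 4: 450 μL + 20.3 mL = 20750 μL total → factor 20750/450 = 46.111
Step 5: 140 μL + 4.7 mL = 4840 μL total → factor 4840/140 = 34.571
Overall dilution factor = 12.5 × 90.625 × 24.929 × 46.111 × 34.571 = 4.5017 × 10^7
Stock = 1.33 copies/μL × 4.5017 × 10^7 = 5.99 × 10^7 copies/μL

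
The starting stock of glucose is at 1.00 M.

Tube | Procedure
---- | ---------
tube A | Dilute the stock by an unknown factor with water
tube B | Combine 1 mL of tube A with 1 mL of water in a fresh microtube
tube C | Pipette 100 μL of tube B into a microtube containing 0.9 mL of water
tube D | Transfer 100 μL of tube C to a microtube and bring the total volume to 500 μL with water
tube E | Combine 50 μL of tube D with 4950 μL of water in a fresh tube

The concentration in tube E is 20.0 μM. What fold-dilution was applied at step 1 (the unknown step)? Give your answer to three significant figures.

Step 1: unknown factor x
Step 2: 1 mL + 1 mL = 2 mL total → factor 2/1 = 2
Step 3: 100 μL + 0.9 mL = 1000 μL total → factor 1000/100 = 10
Step 4: 100 μL brought to 500 μL → factor 500/100 = 5
Step 5: 50 μL + 4950 μL = 5000 μL total → factor 5000/50 = 100
Product of known-step factors = 10000
Overall factor = 1.00 M / (20.0 μM) = 50000
x = 50000 / 10000 = 5.00

5.00-fold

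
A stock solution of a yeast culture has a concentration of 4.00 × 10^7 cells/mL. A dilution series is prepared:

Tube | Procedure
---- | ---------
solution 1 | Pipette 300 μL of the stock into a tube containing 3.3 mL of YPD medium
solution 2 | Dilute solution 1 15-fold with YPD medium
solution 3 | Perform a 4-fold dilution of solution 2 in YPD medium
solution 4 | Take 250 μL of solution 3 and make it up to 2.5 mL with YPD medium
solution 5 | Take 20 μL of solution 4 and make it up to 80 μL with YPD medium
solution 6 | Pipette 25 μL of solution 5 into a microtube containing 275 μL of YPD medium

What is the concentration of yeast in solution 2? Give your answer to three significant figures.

Step 1: 300 μL + 3.3 mL = 3600 μL total → factor 3600/300 = 12
Step 2: 15-fold → factor 15
Dilution factor through solution 2 = 12 × 15 = 180
[solution 2] = 4.00 × 10^7 cells/mL / 180 = 2.22 × 10^5 cells/mL

2.22 × 10^5 cells/mL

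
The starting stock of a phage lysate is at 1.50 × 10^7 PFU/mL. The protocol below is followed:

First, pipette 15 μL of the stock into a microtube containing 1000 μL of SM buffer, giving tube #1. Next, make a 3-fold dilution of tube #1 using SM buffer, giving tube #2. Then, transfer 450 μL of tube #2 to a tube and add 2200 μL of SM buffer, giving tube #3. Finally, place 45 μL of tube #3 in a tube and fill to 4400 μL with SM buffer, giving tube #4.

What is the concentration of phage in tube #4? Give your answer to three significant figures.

Step 1: 15 μL + 1000 μL = 1015 μL total → factor 1015/15 = 67.667
Step 2: 3-fold → factor 3
Step 3: 450 μL + 2200 μL = 2650 μL total → factor 2650/450 = 5.8889
Step 4: 45 μL brought to 4400 μL → factor 4400/45 = 97.778
Overall dilution factor = 67.667 × 3 × 5.8889 × 97.778 = 1.1689 × 10^5
Final = 1.50 × 10^7 PFU/mL / 1.1689 × 10^5 = 128 PFU/mL

128 PFU/mL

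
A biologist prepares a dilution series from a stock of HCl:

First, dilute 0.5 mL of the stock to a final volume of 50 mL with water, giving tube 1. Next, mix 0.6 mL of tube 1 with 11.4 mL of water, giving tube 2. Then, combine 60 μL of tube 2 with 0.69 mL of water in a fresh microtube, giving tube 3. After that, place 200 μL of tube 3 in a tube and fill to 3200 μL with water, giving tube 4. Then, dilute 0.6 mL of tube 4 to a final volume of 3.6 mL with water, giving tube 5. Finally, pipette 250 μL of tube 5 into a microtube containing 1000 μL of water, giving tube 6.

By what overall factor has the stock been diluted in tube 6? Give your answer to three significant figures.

1.20 × 10^7

Step 1: 0.5 mL brought to 50 mL → factor 50/0.5 = 100
Step 2: 0.6 mL + 11.4 mL = 12 mL total → factor 12/0.6 = 20
Step 3: 60 μL + 0.69 mL = 750 μL total → factor 750/60 = 12.5
Step 4: 200 μL brought to 3200 μL → factor 3200/200 = 16
Step 5: 0.6 mL brought to 3.6 mL → factor 3.6/0.6 = 6
Step 6: 250 μL + 1000 μL = 1250 μL total → factor 1250/250 = 5
Overall dilution factor = 100 × 20 × 12.5 × 16 × 6 × 5 = 1.2 × 10^7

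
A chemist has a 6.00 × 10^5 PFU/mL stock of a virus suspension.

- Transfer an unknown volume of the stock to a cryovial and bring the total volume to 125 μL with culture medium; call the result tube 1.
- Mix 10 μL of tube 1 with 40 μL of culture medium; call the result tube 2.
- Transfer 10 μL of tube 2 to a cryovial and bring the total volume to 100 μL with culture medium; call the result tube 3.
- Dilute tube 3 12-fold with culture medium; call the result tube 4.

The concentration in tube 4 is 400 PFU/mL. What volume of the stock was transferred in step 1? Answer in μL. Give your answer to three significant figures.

50.0 μL

Step 1: v brought to 125 μL → factor = 125 μL/v
Step 2: 10 μL + 40 μL = 50 μL total → factor 50/10 = 5
Step 3: 10 μL brought to 100 μL → factor 100/10 = 10
Step 4: 12-fold → factor 12
Product of known-step factors = 600
Overall factor = 6.00 × 10^5 PFU/mL / (400 PFU/mL) = 1500
Step-1 factor = 1500 / 600 = 2.5
v = 125 μL / 2.5 = 50.0 μL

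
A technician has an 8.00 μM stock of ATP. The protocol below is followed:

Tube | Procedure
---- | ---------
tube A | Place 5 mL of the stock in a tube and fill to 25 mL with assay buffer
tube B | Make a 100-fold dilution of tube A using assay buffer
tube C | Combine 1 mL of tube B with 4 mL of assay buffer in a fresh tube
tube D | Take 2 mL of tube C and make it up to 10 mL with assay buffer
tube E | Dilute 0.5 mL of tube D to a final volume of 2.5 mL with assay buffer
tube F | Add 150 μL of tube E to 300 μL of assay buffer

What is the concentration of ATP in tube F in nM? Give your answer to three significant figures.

0.0427 nM

Step 1: 5 mL brought to 25 mL → factor 25/5 = 5
Step 2: 100-fold → factor 100
Step 3: 1 mL + 4 mL = 5 mL total → factor 5/1 = 5
Step 4: 2 mL brought to 10 mL → factor 10/2 = 5
Step 5: 0.5 mL brought to 2.5 mL → factor 2.5/0.5 = 5
Step 6: 150 μL + 300 μL = 450 μL total → factor 450/150 = 3
Overall dilution factor = 5 × 100 × 5 × 5 × 5 × 3 = 1.875 × 10^5
Final = 8.00 μM / 1.875 × 10^5 = 4.267 × 10^-5 μM = 0.0427 nM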